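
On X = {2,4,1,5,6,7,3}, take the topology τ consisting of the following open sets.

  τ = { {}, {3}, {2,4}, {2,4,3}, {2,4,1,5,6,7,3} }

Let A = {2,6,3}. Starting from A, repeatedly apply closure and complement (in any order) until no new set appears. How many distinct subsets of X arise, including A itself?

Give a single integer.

cl via duality: int({4,1,5,7}) = {}, so X∖{} = {2,4,1,5,6,7,3}
Write k for closure, c for complement:
  1. A     = {2,6,3}
  2. kA    = {2,4,1,5,6,7,3}
  3. cA    = {4,1,5,7}
  4. ckA   = {}
  5. kcA   = {2,4,1,5,6,7}
  6. ckcA  = {3}
  7. kckcA = {1,5,6,7,3}
  8. ckckcA = {2,4}
applying k or c yields no new set

8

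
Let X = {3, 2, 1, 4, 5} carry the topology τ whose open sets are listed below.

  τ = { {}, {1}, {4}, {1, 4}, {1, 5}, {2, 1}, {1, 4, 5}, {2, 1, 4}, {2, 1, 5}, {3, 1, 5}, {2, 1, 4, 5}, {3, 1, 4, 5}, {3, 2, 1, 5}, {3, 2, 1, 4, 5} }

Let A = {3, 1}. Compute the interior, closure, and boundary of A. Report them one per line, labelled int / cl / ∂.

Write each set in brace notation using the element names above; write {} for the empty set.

interior: largest open inside A is {1} (from {}, {1})
cl via duality: int({2, 4, 5}) = {4}, so X∖{4} = {3, 2, 1, 5}
cl∖int = {3, 2, 5}

int(A) = {1}
cl(A)  = {3, 2, 1, 5}
∂A     = {3, 2, 5}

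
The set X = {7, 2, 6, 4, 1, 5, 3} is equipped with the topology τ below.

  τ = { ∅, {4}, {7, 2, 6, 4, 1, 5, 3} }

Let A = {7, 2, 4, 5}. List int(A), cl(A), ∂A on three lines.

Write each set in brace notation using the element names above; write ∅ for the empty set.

opens ⊆ A: ∅, {4}; union → int = {4}
complement {6, 1, 3}; its interior ∅; cl(A) = X∖∅ = {7, 2, 6, 4, 1, 5, 3}
boundary = {7, 2, 6, 4, 1, 5, 3} ∖ {4} = {7, 2, 6, 1, 5, 3}

int(A) = {4}
cl(A)  = {7, 2, 6, 4, 1, 5, 3}
∂A     = {7, 2, 6, 1, 5, 3}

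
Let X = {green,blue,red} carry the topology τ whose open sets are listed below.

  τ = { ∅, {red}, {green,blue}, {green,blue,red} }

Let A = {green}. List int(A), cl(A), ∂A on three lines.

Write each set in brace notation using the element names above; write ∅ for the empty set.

interior: largest open inside A is ∅ (from ∅)
cl via duality: int({blue,red}) = {red}, so X∖{red} = {green,blue}
cl∖int = {green,blue}

int(A) = ∅
cl(A)  = {green,blue}
∂A     = {green,blue}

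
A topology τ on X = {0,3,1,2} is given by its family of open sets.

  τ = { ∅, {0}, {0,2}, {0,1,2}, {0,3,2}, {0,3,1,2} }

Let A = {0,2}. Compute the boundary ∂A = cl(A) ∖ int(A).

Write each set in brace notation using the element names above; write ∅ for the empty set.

{3,1}

interior: largest open inside A is {0,2} (from ∅, {0}, {0,2})
cl via duality: int({3,1}) = ∅, so X∖∅ = {0,3,1,2}
cl∖int = {3,1}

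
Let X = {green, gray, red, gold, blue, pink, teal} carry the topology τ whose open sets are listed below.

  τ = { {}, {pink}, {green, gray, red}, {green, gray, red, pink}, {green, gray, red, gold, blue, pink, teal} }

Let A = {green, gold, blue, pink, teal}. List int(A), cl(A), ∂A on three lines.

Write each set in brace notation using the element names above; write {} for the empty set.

int(A) = {pink}
cl(A)  = {green, gray, red, gold, blue, pink, teal}
∂A     = {green, gray, red, gold, blue, teal}

interior: largest open inside A is {pink} (from {}, {pink})
cl via duality: int({gray, red}) = {}, so X∖{} = {green, gray, red, gold, blue, pink, teal}
cl∖int = {green, gray, red, gold, blue, teal}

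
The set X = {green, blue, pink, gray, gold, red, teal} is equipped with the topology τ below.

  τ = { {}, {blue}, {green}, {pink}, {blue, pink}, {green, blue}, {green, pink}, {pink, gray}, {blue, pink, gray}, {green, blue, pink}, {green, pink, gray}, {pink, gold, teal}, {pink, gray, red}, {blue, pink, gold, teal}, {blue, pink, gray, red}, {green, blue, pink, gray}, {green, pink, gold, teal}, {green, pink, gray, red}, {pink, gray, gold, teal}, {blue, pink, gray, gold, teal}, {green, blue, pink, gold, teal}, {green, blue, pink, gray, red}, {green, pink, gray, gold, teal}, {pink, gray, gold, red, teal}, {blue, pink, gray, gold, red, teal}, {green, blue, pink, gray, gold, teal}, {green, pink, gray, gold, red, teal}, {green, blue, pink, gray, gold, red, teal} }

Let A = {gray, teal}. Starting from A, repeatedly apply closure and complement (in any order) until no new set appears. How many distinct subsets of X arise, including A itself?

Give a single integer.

6

complement {green, blue, pink, gold, red}; its interior {green, blue, pink}; cl(A) = X∖{green, blue, pink} = {gray, gold, red, teal}
With k = closure, c = complement:
  1. A     = {gray, teal}
  2. kA    = {gray, gold, red, teal}
  3. cA    = {green, blue, pink, gold, red}
  4. ckA   = {green, blue, pink}
  5. kcA   = {green, blue, pink, gray, gold, red, teal}
  6. ckcA  = {}
k, c of each give nothing new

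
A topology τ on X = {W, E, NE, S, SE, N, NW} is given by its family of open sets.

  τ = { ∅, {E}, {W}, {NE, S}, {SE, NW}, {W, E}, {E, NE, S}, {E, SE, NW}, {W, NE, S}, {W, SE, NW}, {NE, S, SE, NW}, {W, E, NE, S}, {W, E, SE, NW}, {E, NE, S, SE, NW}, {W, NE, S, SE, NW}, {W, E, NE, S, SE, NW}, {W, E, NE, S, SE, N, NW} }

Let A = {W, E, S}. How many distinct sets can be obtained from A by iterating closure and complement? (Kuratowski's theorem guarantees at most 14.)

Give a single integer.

10

X∖A={NE, SE, N, NW}, int(X∖A)={SE, NW}, hence cl(A)={W, E, NE, S, N}
Orbit (k=closure, c=complement):
  1. A     = {W, E, S}
  2. kA    = {W, E, NE, S, N}
  3. cA    = {NE, SE, N, NW}
  4. ckA   = {SE, NW}
  5. kcA   = {NE, S, SE, N, NW}
  6. kckA  = {SE, N, NW}
  7. ckcA  = {W, E}
  8. ckckA = {W, E, NE, S}
  9. kckcA = {W, E, N}
  10. ckckcA = {NE, S, SE, NW}
(closed under both — stop)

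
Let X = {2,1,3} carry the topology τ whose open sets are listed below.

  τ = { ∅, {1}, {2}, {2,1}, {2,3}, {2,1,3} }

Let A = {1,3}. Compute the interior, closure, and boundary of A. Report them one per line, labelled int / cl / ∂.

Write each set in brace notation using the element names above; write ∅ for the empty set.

int(A) = {1}
cl(A)  = {1,3}
∂A     = {3}

opens ⊆ A: ∅, {1}; union → int = {1}
complement {2}; its interior {2}; cl(A) = X∖{2} = {1,3}
boundary = {1,3} ∖ {1} = {3}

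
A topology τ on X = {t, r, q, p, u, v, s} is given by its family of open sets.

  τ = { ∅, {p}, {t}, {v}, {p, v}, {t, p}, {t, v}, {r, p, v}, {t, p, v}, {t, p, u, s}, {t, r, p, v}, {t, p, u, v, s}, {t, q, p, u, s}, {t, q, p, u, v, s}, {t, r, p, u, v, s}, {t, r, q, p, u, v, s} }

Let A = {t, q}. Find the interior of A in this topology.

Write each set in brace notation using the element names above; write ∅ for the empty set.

interior: largest open inside A is {t} (from ∅, {t})

{t}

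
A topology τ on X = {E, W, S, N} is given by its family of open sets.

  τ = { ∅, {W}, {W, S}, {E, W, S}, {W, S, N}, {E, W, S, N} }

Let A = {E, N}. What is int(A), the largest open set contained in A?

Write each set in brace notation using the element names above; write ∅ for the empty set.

opens ⊆ A: ∅; union → int = ∅

∅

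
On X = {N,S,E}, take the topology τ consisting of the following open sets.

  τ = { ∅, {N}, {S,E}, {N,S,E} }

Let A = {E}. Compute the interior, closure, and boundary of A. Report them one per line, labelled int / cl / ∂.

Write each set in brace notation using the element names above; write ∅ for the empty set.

open subsets of A: ∅; so int(A) = ∅
closure: X∖int(X∖A) = X∖{N} = {S,E}
∂A = {S,E} minus ∅ = {S,E}

int(A) = ∅
cl(A)  = {S,E}
∂A     = {S,E}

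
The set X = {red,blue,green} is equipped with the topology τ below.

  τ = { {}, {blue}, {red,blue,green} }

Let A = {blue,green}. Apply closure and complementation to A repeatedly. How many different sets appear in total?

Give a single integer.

6

cl via duality: int({red}) = {}, so X∖{} = {red,blue,green}
Write k for closure, c for complement:
  1. A     = {blue,green}
  2. kA    = {red,blue,green}
  3. cA    = {red}
  4. ckA   = {}
  5. kcA   = {red,green}
  6. ckcA  = {blue}
applying k or c yields no new set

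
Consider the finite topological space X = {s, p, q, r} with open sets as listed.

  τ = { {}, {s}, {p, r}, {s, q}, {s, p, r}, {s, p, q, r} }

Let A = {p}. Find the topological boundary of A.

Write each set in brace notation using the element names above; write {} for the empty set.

{p, r}

interior: largest open inside A is {} (from {})
cl via duality: int({s, q, r}) = {s, q}, so X∖{s, q} = {p, r}
cl∖int = {p, r}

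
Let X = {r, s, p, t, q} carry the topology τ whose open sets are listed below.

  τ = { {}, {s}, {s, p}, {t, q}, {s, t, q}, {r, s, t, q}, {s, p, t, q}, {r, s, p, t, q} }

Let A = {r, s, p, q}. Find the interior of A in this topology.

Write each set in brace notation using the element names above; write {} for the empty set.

open subsets of A: {}, {s}, {s, p}; so int(A) = {s, p}

{s, p}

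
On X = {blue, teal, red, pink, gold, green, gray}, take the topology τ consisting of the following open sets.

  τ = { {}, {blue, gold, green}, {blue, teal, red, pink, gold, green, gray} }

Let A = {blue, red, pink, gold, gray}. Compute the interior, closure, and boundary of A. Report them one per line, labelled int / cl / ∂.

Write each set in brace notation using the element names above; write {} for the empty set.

opens ⊆ A: {}; union → int = {}
complement {teal, green}; its interior {}; cl(A) = X∖{} = {blue, teal, red, pink, gold, green, gray}
boundary = {blue, teal, red, pink, gold, green, gray} ∖ {} = {blue, teal, red, pink, gold, green, gray}

int(A) = {}
cl(A)  = {blue, teal, red, pink, gold, green, gray}
∂A     = {blue, teal, red, pink, gold, green, gray}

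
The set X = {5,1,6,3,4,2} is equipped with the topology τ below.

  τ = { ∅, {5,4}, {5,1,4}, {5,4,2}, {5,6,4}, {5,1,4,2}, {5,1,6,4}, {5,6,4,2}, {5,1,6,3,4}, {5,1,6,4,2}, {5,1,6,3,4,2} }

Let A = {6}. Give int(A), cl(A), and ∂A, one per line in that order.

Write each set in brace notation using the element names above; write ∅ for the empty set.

open subsets of A: ∅; so int(A) = ∅
closure: X∖int(X∖A) = X∖{5,1,4,2} = {6,3}
∂A = {6,3} minus ∅ = {6,3}

int(A) = ∅
cl(A)  = {6,3}
∂A     = {6,3}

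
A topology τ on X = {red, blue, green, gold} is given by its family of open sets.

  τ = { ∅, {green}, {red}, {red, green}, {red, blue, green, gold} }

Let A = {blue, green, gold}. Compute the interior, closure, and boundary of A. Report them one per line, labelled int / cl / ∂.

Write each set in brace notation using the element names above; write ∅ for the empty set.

open subsets of A: ∅, {green}; so int(A) = {green}
closure: X∖int(X∖A) = X∖{red} = {blue, green, gold}
∂A = {blue, green, gold} minus {green} = {blue, gold}

int(A) = {green}
cl(A)  = {blue, green, gold}
∂A     = {blue, gold}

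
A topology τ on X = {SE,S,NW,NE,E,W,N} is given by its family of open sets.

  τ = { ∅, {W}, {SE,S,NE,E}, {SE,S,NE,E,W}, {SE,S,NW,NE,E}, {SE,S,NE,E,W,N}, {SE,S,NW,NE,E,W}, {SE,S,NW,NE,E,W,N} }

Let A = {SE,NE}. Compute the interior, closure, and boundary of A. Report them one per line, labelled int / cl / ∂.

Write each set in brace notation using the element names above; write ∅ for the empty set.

open subsets of A: ∅; so int(A) = ∅
closure: X∖int(X∖A) = X∖{W} = {SE,S,NW,NE,E,N}
∂A = {SE,S,NW,NE,E,N} minus ∅ = {SE,S,NW,NE,E,N}

int(A) = ∅
cl(A)  = {SE,S,NW,NE,E,N}
∂A     = {SE,S,NW,NE,E,N}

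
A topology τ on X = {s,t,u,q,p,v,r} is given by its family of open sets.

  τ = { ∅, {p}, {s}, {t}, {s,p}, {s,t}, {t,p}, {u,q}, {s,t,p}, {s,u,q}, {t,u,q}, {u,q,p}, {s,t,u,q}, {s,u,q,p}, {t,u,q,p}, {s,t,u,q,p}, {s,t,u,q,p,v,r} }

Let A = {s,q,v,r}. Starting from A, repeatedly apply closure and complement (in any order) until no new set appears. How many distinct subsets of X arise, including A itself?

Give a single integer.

10

closure: X∖int(X∖A) = X∖{t,p} = {s,u,q,v,r}
Let k=closure and c=complement:
  1. A     = {s,q,v,r}
  2. kA    = {s,u,q,v,r}
  3. cA    = {t,u,p}
  4. ckA   = {t,p}
  5. kcA   = {t,u,q,p,v,r}
  6. kckA  = {t,p,v,r}
  7. ckcA  = {s}
  8. ckckA = {s,u,q}
  9. kckcA = {s,v,r}
  10. ckckcA = {t,u,q,p}
— saturated at 10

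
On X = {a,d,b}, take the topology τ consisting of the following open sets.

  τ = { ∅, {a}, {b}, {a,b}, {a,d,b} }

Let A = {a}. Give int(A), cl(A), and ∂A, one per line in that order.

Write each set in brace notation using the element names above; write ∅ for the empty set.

int(A) = {a}
cl(A)  = {a,d}
∂A     = {d}

open subsets of A: ∅, {a}; so int(A) = {a}
closure: X∖int(X∖A) = X∖{b} = {a,d}
∂A = {a,d} minus {a} = {d}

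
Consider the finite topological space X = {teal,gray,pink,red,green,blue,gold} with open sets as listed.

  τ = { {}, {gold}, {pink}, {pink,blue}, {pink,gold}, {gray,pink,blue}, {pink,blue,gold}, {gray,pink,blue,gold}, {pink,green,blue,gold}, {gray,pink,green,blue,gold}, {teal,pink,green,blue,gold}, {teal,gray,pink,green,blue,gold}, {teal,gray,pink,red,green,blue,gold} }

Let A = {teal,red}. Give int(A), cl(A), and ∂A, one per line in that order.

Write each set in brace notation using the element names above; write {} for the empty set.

U open, U⊆A: {}. int(A) = ⋃ = {}
X∖A={gray,pink,green,blue,gold}, int(X∖A)={gray,pink,green,blue,gold}, hence cl(A)={teal,red}
∂A: remove int from cl → {teal,red}

int(A) = {}
cl(A)  = {teal,red}
∂A     = {teal,red}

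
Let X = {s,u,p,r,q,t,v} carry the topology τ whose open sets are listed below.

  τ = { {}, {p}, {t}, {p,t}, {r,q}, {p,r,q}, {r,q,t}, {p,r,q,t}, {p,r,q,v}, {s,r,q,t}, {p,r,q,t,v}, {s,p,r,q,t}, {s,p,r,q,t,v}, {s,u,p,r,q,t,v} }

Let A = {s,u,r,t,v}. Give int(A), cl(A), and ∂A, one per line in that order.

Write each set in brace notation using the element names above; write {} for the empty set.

open subsets of A: {}, {t}; so int(A) = {t}
closure: X∖int(X∖A) = X∖{p} = {s,u,r,q,t,v}
∂A = {s,u,r,q,t,v} minus {t} = {s,u,r,q,v}

int(A) = {t}
cl(A)  = {s,u,r,q,t,v}
∂A     = {s,u,r,q,v}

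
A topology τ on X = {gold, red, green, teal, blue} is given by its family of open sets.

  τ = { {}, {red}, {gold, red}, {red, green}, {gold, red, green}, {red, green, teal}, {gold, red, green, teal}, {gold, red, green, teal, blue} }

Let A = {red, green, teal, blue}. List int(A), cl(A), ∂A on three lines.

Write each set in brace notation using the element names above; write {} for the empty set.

U open, U⊆A: {}, {red}, {red, green}, {red, green, teal}. int(A) = ⋃ = {red, green, teal}
X∖A={gold}, int(X∖A)={}, hence cl(A)={gold, red, green, teal, blue}
∂A: remove int from cl → {gold, blue}

int(A) = {red, green, teal}
cl(A)  = {gold, red, green, teal, blue}
∂A     = {gold, blue}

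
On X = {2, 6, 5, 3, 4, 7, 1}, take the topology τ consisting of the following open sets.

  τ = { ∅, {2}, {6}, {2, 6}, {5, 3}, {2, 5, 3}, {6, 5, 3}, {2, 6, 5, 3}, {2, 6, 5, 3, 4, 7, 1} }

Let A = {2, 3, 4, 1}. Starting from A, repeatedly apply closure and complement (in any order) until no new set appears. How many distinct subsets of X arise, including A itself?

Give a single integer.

closure: X∖int(X∖A) = X∖{6} = {2, 5, 3, 4, 7, 1}
Let k=closure and c=complement:
  1. A     = {2, 3, 4, 1}
  2. kA    = {2, 5, 3, 4, 7, 1}
  3. cA    = {6, 5, 7}
  4. ckA   = {6}
  5. kcA   = {6, 5, 3, 4, 7, 1}
  6. kckA  = {6, 4, 7, 1}
  7. ckcA  = {2}
  8. ckckA = {2, 5, 3}
  9. kckcA = {2, 4, 7, 1}
  10. ckckcA = {6, 5, 3}
— saturated at 10

10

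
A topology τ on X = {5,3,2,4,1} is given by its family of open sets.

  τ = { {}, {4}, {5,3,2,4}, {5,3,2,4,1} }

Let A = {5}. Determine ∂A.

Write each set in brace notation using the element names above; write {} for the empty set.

interior: largest open inside A is {} (from {})
cl via duality: int({3,2,4,1}) = {4}, so X∖{4} = {5,3,2,1}
cl∖int = {5,3,2,1}

{5,3,2,1}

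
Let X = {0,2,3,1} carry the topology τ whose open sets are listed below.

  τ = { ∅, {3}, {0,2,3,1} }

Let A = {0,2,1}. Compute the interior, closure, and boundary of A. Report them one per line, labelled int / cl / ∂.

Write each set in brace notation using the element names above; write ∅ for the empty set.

interior: largest open inside A is ∅ (from ∅)
cl via duality: int({3}) = {3}, so X∖{3} = {0,2,1}
cl∖int = {0,2,1}

int(A) = ∅
cl(A)  = {0,2,1}
∂A     = {0,2,1}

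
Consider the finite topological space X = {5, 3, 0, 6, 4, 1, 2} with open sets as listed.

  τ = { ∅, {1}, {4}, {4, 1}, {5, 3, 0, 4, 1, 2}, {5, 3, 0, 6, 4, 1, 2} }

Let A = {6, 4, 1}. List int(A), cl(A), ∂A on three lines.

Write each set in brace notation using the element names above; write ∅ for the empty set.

int(A) = {4, 1}
cl(A)  = {5, 3, 0, 6, 4, 1, 2}
∂A     = {5, 3, 0, 6, 2}

opens ⊆ A: ∅, {4}, {1}, {4, 1}; union → int = {4, 1}
complement {5, 3, 0, 2}; its interior ∅; cl(A) = X∖∅ = {5, 3, 0, 6, 4, 1, 2}
boundary = {5, 3, 0, 6, 4, 1, 2} ∖ {4, 1} = {5, 3, 0, 6, 2}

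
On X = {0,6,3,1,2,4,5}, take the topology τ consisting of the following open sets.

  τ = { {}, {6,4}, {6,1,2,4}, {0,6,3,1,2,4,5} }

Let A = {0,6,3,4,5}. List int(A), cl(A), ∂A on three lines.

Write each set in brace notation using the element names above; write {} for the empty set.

opens ⊆ A: {}, {6,4}; union → int = {6,4}
complement {1,2}; its interior {}; cl(A) = X∖{} = {0,6,3,1,2,4,5}
boundary = {0,6,3,1,2,4,5} ∖ {6,4} = {0,3,1,2,5}

int(A) = {6,4}
cl(A)  = {0,6,3,1,2,4,5}
∂A     = {0,3,1,2,5}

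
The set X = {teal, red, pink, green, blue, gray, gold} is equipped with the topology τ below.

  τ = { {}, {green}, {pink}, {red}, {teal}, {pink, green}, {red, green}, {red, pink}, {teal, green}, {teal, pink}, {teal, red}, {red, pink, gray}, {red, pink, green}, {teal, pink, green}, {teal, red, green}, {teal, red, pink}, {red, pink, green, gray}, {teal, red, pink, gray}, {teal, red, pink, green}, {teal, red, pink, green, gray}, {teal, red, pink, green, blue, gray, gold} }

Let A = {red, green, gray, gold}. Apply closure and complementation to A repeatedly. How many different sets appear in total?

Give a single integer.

6

X∖A={teal, pink, blue}, int(X∖A)={teal, pink}, hence cl(A)={red, green, blue, gray, gold}
Orbit (k=closure, c=complement):
  1. A     = {red, green, gray, gold}
  2. kA    = {red, green, blue, gray, gold}
  3. cA    = {teal, pink, blue}
  4. ckA   = {teal, pink}
  5. kcA   = {teal, pink, blue, gray, gold}
  6. ckcA  = {red, green}
(closed under both — stop)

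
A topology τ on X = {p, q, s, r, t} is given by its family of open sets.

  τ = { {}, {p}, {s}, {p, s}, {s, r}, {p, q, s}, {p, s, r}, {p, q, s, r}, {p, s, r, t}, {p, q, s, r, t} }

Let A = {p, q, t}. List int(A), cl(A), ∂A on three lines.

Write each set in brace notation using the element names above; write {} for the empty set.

opens ⊆ A: {}, {p}; union → int = {p}
complement {s, r}; its interior {s, r}; cl(A) = X∖{s, r} = {p, q, t}
boundary = {p, q, t} ∖ {p} = {q, t}

int(A) = {p}
cl(A)  = {p, q, t}
∂A     = {q, t}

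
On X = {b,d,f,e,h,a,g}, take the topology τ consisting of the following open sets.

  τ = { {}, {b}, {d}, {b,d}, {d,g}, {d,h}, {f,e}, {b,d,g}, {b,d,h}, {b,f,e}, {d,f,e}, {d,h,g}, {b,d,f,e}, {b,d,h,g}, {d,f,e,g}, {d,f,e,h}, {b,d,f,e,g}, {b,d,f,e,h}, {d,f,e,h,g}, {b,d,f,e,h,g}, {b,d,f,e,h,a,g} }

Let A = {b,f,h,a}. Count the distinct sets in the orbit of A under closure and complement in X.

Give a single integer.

12

closure: X∖int(X∖A) = X∖{d,g} = {b,f,e,h,a}
Let k=closure and c=complement:
  1. A     = {b,f,h,a}
  2. kA    = {b,f,e,h,a}
  3. cA    = {d,e,g}
  4. ckA   = {d,g}
  5. kcA   = {d,f,e,h,a,g}
  6. kckA  = {d,h,a,g}
  7. ckcA  = {b}
  8. ckckA = {b,f,e}
  9. kckcA = {b,a}
  10. kckckA = {b,f,e,a}
  11. ckckcA = {d,f,e,h,g}
  12. ckckckA = {d,h,g}
— saturated at 12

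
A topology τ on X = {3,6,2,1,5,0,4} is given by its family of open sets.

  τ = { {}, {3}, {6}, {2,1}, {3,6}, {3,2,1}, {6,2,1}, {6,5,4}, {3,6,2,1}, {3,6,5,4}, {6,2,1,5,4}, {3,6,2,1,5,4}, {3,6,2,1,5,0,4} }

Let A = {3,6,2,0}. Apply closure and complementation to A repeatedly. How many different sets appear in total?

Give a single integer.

10

cl via duality: int({1,5,4}) = {}, so X∖{} = {3,6,2,1,5,0,4}
Write k for closure, c for complement:
  1. A     = {3,6,2,0}
  2. kA    = {3,6,2,1,5,0,4}
  3. cA    = {1,5,4}
  4. ckA   = {}
  5. kcA   = {2,1,5,0,4}
  6. ckcA  = {3,6}
  7. kckcA = {3,6,5,0,4}
  8. ckckcA = {2,1}
  9. kckckcA = {2,1,0}
  10. ckckckcA = {3,6,5,4}
applying k or c yields no new set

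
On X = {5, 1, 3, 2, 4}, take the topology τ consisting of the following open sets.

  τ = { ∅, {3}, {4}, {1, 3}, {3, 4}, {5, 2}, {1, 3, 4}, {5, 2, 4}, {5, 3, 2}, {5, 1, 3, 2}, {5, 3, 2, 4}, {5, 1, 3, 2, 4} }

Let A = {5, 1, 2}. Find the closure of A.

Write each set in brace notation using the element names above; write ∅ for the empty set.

cl via duality: int({3, 4}) = {3, 4}, so X∖{3, 4} = {5, 1, 2}

{5, 1, 2}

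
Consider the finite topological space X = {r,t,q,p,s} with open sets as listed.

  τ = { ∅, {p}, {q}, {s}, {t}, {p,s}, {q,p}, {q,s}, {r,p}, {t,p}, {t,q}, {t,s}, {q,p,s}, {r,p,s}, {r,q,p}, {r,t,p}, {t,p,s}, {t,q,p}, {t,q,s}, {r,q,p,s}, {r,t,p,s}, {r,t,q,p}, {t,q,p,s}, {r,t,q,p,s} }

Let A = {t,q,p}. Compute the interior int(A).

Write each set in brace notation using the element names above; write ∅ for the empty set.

{t,q,p}

open subsets of A: ∅, {t}, {p}, {q}, {q,p}, {t,q}, {t,p}, {t,q,p}; so int(A) = {t,q,p}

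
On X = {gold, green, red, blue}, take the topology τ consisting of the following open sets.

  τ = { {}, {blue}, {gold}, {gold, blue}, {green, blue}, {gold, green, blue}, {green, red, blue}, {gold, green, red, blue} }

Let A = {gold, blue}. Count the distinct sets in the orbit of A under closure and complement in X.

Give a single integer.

4

X∖A={green, red}, int(X∖A)={}, hence cl(A)={gold, green, red, blue}
Orbit (k=closure, c=complement):
  1. A     = {gold, blue}
  2. kA    = {gold, green, red, blue}
  3. cA    = {green, red}
  4. ckA   = {}
(closed under both — stop)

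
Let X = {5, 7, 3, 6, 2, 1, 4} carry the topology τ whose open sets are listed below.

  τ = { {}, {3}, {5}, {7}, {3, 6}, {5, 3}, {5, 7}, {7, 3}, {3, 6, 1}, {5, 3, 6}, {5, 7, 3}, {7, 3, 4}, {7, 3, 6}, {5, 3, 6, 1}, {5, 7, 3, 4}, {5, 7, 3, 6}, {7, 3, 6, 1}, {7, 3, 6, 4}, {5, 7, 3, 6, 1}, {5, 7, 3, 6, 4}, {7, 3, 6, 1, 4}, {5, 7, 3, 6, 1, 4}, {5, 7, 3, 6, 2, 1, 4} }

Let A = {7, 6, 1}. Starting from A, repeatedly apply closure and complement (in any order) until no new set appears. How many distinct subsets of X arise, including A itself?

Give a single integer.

8

cl via duality: int({5, 3, 2, 4}) = {5, 3}, so X∖{5, 3} = {7, 6, 2, 1, 4}
Write k for closure, c for complement:
  1. A     = {7, 6, 1}
  2. kA    = {7, 6, 2, 1, 4}
  3. cA    = {5, 3, 2, 4}
  4. ckA   = {5, 3}
  5. kcA   = {5, 3, 6, 2, 1, 4}
  6. ckcA  = {7}
  7. kckcA = {7, 2, 4}
  8. ckckcA = {5, 3, 6, 1}
applying k or c yields no new set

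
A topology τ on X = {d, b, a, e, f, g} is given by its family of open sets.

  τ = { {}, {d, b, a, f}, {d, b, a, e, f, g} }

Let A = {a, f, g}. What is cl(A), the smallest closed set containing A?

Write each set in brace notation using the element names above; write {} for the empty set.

{d, b, a, e, f, g}

complement {d, b, e}; its interior {}; cl(A) = X∖{} = {d, b, a, e, f, g}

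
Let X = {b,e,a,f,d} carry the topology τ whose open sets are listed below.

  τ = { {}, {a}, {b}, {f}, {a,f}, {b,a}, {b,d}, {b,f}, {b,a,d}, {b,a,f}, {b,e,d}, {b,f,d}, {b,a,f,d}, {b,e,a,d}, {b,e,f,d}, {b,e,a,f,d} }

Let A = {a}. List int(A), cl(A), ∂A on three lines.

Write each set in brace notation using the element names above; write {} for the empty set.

interior: largest open inside A is {a} (from {}, {a})
cl via duality: int({b,e,f,d}) = {b,e,f,d}, so X∖{b,e,f,d} = {a}
cl∖int = {}

int(A) = {a}
cl(A)  = {a}
∂A     = {}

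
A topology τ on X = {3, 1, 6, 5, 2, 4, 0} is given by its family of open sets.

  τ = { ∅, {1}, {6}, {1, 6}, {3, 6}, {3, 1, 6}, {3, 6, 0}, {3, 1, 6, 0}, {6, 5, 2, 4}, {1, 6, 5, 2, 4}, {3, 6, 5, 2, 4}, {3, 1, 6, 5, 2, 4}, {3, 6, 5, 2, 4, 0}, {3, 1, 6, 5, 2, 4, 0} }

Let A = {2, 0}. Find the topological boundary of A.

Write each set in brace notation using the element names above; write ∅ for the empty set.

{5, 2, 4, 0}

U open, U⊆A: ∅. int(A) = ⋃ = ∅
X∖A={3, 1, 6, 5, 4}, int(X∖A)={3, 1, 6}, hence cl(A)={5, 2, 4, 0}
∂A: remove int from cl → {5, 2, 4, 0}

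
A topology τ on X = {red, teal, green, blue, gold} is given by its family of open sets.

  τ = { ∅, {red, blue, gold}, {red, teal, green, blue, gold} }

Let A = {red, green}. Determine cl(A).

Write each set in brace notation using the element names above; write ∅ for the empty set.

{red, teal, green, blue, gold}

closure: X∖int(X∖A) = X∖∅ = {red, teal, green, blue, gold}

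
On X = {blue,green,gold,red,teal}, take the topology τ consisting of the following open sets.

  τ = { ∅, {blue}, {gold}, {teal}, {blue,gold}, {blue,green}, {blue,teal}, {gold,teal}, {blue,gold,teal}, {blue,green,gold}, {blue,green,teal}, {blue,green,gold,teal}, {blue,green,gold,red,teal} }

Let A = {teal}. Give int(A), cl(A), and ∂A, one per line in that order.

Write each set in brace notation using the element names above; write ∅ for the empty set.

int(A) = {teal}
cl(A)  = {red,teal}
∂A     = {red}

U open, U⊆A: ∅, {teal}. int(A) = ⋃ = {teal}
X∖A={blue,green,gold,red}, int(X∖A)={blue,green,gold}, hence cl(A)={red,teal}
∂A: remove int from cl → {red}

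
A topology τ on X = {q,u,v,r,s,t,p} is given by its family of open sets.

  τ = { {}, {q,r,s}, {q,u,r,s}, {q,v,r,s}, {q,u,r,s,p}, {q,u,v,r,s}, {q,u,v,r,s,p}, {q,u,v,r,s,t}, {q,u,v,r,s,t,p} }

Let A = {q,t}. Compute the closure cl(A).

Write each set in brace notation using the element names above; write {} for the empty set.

closure: X∖int(X∖A) = X∖{} = {q,u,v,r,s,t,p}

{q,u,v,r,s,t,p}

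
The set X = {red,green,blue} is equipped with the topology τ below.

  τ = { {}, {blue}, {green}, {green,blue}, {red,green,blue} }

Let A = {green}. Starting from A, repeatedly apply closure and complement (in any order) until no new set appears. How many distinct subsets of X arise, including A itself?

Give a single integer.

4

complement {red,blue}; its interior {blue}; cl(A) = X∖{blue} = {red,green}
With k = closure, c = complement:
  1. A     = {green}
  2. kA    = {red,green}
  3. cA    = {red,blue}
  4. ckA   = {blue}
k, c of each give nothing new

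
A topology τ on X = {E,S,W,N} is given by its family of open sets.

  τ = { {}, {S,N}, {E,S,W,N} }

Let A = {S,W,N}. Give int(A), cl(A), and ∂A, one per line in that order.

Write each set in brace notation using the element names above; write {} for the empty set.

int(A) = {S,N}
cl(A)  = {E,S,W,N}
∂A     = {E,W}

open subsets of A: {}, {S,N}; so int(A) = {S,N}
closure: X∖int(X∖A) = X∖{} = {E,S,W,N}
∂A = {E,S,W,N} minus {S,N} = {E,W}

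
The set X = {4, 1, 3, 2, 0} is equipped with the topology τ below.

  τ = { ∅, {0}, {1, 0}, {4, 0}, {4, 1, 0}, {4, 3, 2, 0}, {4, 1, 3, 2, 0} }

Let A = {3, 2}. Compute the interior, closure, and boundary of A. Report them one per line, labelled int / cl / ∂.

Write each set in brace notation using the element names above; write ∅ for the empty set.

open subsets of A: ∅; so int(A) = ∅
closure: X∖int(X∖A) = X∖{4, 1, 0} = {3, 2}
∂A = {3, 2} minus ∅ = {3, 2}

int(A) = ∅
cl(A)  = {3, 2}
∂A     = {3, 2}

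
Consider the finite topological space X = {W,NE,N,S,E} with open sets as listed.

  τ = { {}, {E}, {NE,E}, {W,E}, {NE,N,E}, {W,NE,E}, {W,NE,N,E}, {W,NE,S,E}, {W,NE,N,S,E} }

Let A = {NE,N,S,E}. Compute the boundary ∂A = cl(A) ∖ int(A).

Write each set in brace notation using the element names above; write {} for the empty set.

{W,S}

interior: largest open inside A is {NE,N,E} (from {}, {E}, {NE,E}, {NE,N,E})
cl via duality: int({W}) = {}, so X∖{} = {W,NE,N,S,E}
cl∖int = {W,S}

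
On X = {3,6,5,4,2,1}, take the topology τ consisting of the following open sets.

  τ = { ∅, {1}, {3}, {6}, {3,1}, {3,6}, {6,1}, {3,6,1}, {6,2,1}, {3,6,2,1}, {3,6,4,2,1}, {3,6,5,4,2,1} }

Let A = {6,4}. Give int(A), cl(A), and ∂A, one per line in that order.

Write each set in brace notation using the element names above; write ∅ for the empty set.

int(A) = {6}
cl(A)  = {6,5,4,2}
∂A     = {5,4,2}

U open, U⊆A: ∅, {6}. int(A) = ⋃ = {6}
X∖A={3,5,2,1}, int(X∖A)={3,1}, hence cl(A)={6,5,4,2}
∂A: remove int from cl → {5,4,2}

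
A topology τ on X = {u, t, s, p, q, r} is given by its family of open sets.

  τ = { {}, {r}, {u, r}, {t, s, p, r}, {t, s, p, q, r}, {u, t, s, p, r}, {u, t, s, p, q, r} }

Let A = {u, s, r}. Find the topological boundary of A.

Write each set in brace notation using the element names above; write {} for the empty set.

{t, s, p, q}

opens ⊆ A: {}, {r}, {u, r}; union → int = {u, r}
complement {t, p, q}; its interior {}; cl(A) = X∖{} = {u, t, s, p, q, r}
boundary = {u, t, s, p, q, r} ∖ {u, r} = {t, s, p, q}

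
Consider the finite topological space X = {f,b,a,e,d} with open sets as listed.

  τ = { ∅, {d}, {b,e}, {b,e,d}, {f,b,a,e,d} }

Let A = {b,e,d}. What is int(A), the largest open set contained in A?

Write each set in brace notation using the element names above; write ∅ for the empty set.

{b,e,d}

opens ⊆ A: ∅, {d}, {b,e}, {b,e,d}; union → int = {b,e,d}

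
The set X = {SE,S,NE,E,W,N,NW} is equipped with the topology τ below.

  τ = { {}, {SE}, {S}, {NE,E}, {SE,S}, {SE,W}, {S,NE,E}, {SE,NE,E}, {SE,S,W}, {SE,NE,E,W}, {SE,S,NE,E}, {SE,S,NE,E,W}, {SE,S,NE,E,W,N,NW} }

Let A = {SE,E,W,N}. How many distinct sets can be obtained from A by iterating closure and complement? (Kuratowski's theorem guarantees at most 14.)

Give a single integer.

10

X∖A={S,NE,NW}, int(X∖A)={S}, hence cl(A)={SE,NE,E,W,N,NW}
Orbit (k=closure, c=complement):
  1. A     = {SE,E,W,N}
  2. kA    = {SE,NE,E,W,N,NW}
  3. cA    = {S,NE,NW}
  4. ckA   = {S}
  5. kcA   = {S,NE,E,N,NW}
  6. kckA  = {S,N,NW}
  7. ckcA  = {SE,W}
  8. ckckA = {SE,NE,E,W}
  9. kckcA = {SE,W,N,NW}
  10. ckckcA = {S,NE,E}
(closed under both — stop)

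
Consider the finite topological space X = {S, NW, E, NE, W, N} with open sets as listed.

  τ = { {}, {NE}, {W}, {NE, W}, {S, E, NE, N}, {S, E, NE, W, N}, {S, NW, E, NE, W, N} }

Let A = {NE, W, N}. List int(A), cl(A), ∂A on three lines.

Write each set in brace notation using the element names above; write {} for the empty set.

int(A) = {NE, W}
cl(A)  = {S, NW, E, NE, W, N}
∂A     = {S, NW, E, N}

opens ⊆ A: {}, {NE}, {W}, {NE, W}; union → int = {NE, W}
complement {S, NW, E}; its interior {}; cl(A) = X∖{} = {S, NW, E, NE, W, N}
boundary = {S, NW, E, NE, W, N} ∖ {NE, W} = {S, NW, E, N}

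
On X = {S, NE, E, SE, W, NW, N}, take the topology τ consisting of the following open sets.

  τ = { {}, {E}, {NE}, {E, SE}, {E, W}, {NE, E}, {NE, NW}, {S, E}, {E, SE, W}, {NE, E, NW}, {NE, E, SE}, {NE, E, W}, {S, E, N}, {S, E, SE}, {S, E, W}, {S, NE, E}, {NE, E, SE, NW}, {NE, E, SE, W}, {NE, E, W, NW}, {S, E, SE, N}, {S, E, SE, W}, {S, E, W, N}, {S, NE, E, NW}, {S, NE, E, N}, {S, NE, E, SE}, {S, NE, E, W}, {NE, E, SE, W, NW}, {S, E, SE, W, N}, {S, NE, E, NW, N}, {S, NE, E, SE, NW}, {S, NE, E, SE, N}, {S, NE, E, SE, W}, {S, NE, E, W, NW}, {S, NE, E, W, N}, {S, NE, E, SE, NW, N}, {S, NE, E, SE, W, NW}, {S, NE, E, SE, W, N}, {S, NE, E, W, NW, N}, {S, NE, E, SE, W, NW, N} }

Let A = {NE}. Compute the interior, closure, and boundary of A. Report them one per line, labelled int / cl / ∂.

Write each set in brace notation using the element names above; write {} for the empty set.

int(A) = {NE}
cl(A)  = {NE, NW}
∂A     = {NW}

open subsets of A: {}, {NE}; so int(A) = {NE}
closure: X∖int(X∖A) = X∖{S, E, SE, W, N} = {NE, NW}
∂A = {NE, NW} minus {NE} = {NW}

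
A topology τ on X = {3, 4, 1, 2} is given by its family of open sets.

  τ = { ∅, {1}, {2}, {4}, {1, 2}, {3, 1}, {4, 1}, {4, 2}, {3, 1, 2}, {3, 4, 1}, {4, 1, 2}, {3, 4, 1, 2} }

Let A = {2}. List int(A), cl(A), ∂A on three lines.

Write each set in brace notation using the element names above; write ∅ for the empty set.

U open, U⊆A: ∅, {2}. int(A) = ⋃ = {2}
X∖A={3, 4, 1}, int(X∖A)={3, 4, 1}, hence cl(A)={2}
∂A: remove int from cl → ∅

int(A) = {2}
cl(A)  = {2}
∂A     = ∅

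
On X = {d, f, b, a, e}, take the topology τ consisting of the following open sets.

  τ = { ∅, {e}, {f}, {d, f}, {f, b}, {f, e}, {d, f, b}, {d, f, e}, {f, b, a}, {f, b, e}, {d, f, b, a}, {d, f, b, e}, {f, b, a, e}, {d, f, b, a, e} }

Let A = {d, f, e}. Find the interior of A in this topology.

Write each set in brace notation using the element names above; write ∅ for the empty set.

open subsets of A: ∅, {f}, {e}, {d, f}, {f, e}, {d, f, e}; so int(A) = {d, f, e}

{d, f, e}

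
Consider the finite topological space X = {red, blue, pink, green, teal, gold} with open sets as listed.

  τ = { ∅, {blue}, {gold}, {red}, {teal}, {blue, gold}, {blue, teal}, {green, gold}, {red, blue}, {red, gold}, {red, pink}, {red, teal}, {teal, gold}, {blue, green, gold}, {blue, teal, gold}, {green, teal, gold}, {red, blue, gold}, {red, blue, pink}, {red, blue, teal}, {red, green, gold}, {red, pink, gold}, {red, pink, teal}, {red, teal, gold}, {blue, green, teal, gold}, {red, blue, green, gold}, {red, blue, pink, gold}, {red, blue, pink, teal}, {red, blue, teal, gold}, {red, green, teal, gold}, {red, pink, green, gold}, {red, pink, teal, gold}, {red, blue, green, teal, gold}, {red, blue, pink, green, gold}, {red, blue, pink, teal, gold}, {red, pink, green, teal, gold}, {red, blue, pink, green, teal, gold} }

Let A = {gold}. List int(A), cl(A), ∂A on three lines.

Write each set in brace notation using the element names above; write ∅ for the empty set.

opens ⊆ A: ∅, {gold}; union → int = {gold}
complement {red, blue, pink, green, teal}; its interior {red, blue, pink, teal}; cl(A) = X∖{red, blue, pink, teal} = {green, gold}
boundary = {green, gold} ∖ {gold} = {green}

int(A) = {gold}
cl(A)  = {green, gold}
∂A     = {green}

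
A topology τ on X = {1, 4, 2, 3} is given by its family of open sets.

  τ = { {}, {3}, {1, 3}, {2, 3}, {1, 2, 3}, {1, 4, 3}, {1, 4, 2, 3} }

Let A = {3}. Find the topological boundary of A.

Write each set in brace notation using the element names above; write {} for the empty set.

U open, U⊆A: {}, {3}. int(A) = ⋃ = {3}
X∖A={1, 4, 2}, int(X∖A)={}, hence cl(A)={1, 4, 2, 3}
∂A: remove int from cl → {1, 4, 2}

{1, 4, 2}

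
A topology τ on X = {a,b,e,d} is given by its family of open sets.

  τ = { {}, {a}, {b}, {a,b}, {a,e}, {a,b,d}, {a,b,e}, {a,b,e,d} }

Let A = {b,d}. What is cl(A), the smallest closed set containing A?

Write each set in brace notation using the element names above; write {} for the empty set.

{b,d}

complement {a,e}; its interior {a,e}; cl(A) = X∖{a,e} = {b,d}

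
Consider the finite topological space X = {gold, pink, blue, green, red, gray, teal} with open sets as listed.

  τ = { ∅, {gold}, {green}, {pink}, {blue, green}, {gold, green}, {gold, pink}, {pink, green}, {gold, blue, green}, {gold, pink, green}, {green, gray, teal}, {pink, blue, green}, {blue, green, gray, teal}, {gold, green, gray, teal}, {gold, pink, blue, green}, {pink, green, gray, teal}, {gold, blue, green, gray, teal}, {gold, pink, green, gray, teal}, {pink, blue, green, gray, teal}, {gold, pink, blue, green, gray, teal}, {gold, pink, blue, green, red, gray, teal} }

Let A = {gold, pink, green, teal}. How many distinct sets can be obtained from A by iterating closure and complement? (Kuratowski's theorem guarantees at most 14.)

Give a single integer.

6

X∖A={blue, red, gray}, int(X∖A)=∅, hence cl(A)={gold, pink, blue, green, red, gray, teal}
Orbit (k=closure, c=complement):
  1. A     = {gold, pink, green, teal}
  2. kA    = {gold, pink, blue, green, red, gray, teal}
  3. cA    = {blue, red, gray}
  4. ckA   = ∅
  5. kcA   = {blue, red, gray, teal}
  6. ckcA  = {gold, pink, green}
(closed under both — stop)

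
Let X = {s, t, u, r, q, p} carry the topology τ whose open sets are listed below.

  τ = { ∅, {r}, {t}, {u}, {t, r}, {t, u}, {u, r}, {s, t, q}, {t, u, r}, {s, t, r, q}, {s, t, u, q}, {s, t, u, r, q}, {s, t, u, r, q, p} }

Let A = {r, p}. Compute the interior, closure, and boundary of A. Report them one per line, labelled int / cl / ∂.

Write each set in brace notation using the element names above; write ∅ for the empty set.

int(A) = {r}
cl(A)  = {r, p}
∂A     = {p}

interior: largest open inside A is {r} (from ∅, {r})
cl via duality: int({s, t, u, q}) = {s, t, u, q}, so X∖{s, t, u, q} = {r, p}
cl∖int = {p}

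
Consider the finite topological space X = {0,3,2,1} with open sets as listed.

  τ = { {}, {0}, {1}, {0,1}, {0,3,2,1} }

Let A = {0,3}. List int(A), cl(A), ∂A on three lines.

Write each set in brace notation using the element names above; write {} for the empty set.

int(A) = {0}
cl(A)  = {0,3,2}
∂A     = {3,2}

interior: largest open inside A is {0} (from {}, {0})
cl via duality: int({2,1}) = {1}, so X∖{1} = {0,3,2}
cl∖int = {3,2}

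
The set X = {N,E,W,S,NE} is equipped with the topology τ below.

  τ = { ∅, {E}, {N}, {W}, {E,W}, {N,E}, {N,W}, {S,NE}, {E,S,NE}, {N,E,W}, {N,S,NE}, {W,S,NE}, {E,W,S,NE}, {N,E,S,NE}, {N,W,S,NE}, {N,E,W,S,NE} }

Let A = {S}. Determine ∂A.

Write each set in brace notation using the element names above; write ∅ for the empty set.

interior: largest open inside A is ∅ (from ∅)
cl via duality: int({N,E,W,NE}) = {N,E,W}, so X∖{N,E,W} = {S,NE}
cl∖int = {S,NE}

{S,NE}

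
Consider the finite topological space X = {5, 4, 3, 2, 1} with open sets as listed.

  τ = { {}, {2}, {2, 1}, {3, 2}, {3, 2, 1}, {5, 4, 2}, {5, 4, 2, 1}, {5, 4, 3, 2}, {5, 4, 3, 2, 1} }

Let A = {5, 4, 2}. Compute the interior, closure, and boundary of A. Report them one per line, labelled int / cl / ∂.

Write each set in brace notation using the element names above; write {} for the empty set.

int(A) = {5, 4, 2}
cl(A)  = {5, 4, 3, 2, 1}
∂A     = {3, 1}

interior: largest open inside A is {5, 4, 2} (from {}, {2}, {5, 4, 2})
cl via duality: int({3, 1}) = {}, so X∖{} = {5, 4, 3, 2, 1}
cl∖int = {3, 1}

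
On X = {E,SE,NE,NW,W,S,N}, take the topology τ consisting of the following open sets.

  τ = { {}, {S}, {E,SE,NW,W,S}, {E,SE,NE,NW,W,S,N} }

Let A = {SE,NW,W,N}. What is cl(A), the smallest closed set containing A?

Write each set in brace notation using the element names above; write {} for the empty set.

{E,SE,NE,NW,W,N}

closure: X∖int(X∖A) = X∖{S} = {E,SE,NE,NW,W,N}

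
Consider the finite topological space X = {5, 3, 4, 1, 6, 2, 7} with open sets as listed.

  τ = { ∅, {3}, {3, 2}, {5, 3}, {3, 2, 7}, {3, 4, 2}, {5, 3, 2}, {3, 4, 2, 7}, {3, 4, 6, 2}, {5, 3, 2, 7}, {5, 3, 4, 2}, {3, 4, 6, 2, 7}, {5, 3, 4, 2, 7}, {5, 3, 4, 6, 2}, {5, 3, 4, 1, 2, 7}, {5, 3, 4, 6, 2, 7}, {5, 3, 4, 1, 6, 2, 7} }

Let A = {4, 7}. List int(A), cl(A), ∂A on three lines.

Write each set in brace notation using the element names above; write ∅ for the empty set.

int(A) = ∅
cl(A)  = {4, 1, 6, 7}
∂A     = {4, 1, 6, 7}

open subsets of A: ∅; so int(A) = ∅
closure: X∖int(X∖A) = X∖{5, 3, 2} = {4, 1, 6, 7}
∂A = {4, 1, 6, 7} minus ∅ = {4, 1, 6, 7}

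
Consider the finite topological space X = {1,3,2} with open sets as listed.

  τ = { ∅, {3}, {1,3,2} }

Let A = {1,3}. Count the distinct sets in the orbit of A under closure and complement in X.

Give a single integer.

closure: X∖int(X∖A) = X∖∅ = {1,3,2}
Let k=closure and c=complement:
  1. A     = {1,3}
  2. kA    = {1,3,2}
  3. cA    = {2}
  4. ckA   = ∅
  5. kcA   = {1,2}
  6. ckcA  = {3}
— saturated at 6

6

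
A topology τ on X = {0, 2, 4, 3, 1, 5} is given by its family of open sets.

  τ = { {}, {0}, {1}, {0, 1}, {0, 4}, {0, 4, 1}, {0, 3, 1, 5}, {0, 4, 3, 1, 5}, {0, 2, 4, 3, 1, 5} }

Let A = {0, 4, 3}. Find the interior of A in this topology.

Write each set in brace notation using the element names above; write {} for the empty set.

opens ⊆ A: {}, {0}, {0, 4}; union → int = {0, 4}

{0, 4}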